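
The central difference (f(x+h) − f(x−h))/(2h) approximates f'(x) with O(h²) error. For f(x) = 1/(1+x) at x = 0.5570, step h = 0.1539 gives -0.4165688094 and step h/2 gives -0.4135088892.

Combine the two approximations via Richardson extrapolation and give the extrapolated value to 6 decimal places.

r = 2: numerator weight 4, denominator 3.
4·(-0.4135088892) = -1.6540355568; (-1.6540355568) − (-0.4165688094) = -1.2374667474
(-1.2374667474) ÷ 3 = -0.4124889158
Shift from A(h/2): +0.0010199734.

-0.412489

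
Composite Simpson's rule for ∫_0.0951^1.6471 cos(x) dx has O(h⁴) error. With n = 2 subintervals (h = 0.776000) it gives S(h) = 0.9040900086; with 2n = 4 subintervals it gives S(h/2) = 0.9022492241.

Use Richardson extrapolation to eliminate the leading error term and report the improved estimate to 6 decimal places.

0.902127

r = 4: numerator weight 16, denominator 15.
16×0.9022492241 = 14.4359875856; 14.4359875856 − 0.9040900086 = 13.5318975770
R = 13.5318975770/15 = 0.9021265051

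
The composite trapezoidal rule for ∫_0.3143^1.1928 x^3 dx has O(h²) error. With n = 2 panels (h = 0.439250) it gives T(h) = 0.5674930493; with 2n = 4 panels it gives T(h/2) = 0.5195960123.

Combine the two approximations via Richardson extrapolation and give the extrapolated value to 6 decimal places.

0.503630

Error is O(h^2); halving h shrinks it by 2^2 = 4.
A(h/2) − A(h) = 0.5195960123 − 0.5674930493 = -0.0478970370
Correction (A(h/2) − A(h))/(4 − 1) = (-0.0478970370)/3 = -0.0159656790
R = 0.5195960123 − 0.0159656790 = 0.5036303333
Correction |R − A(h/2)| = 1.597e-02; gap |A(h/2) − A(h)| = 4.790e-02.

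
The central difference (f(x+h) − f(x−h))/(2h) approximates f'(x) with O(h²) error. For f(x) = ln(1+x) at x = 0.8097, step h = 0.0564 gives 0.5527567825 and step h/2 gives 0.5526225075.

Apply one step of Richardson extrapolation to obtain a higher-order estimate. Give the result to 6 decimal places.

0.552578

r = 2: numerator weight 4, denominator 3.
4*0.5526225075 = 2.2104900300; subtract 0.5527567825 → 1.6577332475
(4*0.5526225075 − 0.5527567825)/(4 − 1) = 0.5525777492
Gap between inputs: 1.343e-04; correction applied: −0.0000447583.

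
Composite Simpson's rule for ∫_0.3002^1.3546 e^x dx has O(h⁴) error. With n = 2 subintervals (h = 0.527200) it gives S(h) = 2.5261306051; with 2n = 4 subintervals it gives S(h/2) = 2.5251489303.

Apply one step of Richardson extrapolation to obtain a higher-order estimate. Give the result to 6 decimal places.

2.525083

Method order is 4; weight 2^4 = 16.
2^4*A(h/2) = 40.4023828848; minus A(h) gives 37.8762522797.
37.8762522797 ÷ 15 = 2.5250834853
Gap between inputs: 9.817e-04; correction applied: −0.0000654450.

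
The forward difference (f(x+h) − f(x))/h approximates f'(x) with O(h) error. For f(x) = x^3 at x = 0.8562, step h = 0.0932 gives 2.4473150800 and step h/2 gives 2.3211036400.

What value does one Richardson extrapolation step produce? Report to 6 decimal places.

With r = 1 the leading error scales as h^1, so the weight is 2^1 = 2.
2^1·A(h/2) = 4.6422072800; minus A(h) gives 2.1948922000.
Divide by 2^1 − 1 = 1.
(2·2.3211036400 − 2.4473150800)/(2 − 1) = 2.1948922000
Correction |R − A(h/2)| = 1.262e-01; gap |A(h/2) − A(h)| = 1.262e-01.

2.194892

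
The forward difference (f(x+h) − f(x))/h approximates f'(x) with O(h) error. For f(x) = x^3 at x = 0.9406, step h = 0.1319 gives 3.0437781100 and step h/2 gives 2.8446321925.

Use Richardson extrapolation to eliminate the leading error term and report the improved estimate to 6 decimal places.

Method order is 1; weight 2^1 = 2.
Top: 2(2.8446321925) − (3.0437781100) = 2.6454862750
Extrapolated: 2.6454862750 / 1 = 2.6454862750

2.645486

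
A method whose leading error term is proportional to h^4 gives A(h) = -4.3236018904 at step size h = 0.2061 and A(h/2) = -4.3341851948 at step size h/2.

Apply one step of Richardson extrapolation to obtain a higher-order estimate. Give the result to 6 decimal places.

Error is O(h^4); halving h shrinks it by 2^4 = 16.
A(h/2) − A(h) = -4.3341851948 − (-4.3236018904) = -0.0105833044
Correction (A(h/2) − A(h))/(16 − 1) = (-0.0105833044)/15 = -0.0007055536
R = A(h/2) + (A(h/2) − A(h))/15 = -4.3341851948 − 0.0007055536 = -4.3348907484

-4.334891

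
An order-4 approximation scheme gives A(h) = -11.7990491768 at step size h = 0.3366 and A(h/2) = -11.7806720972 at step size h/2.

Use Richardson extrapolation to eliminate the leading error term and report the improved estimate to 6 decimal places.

Error is O(h^4); halving h shrinks it by 2^4 = 16.
16 × (-11.7806720972) − (-11.7990491768) = -176.6917043784
Denominator 16 − 1 = 15.
R = (-176.6917043784)/15 = -11.7794469586

-11.779447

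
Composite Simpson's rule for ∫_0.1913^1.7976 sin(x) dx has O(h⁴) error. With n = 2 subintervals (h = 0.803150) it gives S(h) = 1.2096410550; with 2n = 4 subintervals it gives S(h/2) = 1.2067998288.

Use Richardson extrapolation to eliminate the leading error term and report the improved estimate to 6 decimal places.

The method has order 4: 2^4 = 16.
16×1.2067998288 = 19.3087972608; 19.3087972608 − 1.2096410550 = 18.0991562058
R = 18.0991562058/15 = 1.2066104137

1.206610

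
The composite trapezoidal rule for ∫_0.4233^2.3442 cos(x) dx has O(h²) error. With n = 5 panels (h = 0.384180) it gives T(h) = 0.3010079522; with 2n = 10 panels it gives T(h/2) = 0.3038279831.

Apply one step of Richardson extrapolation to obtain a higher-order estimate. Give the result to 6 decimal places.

r = 2: numerator weight 4, denominator 3.
4×0.3038279831 − 0.3010079522 = 0.9143039802
Divide by 2^2 − 1 = 3.
(4×0.3038279831 − 0.3010079522)/(4 − 1) = 0.3047679934
Shift from A(h/2): +0.0009400103.

0.304768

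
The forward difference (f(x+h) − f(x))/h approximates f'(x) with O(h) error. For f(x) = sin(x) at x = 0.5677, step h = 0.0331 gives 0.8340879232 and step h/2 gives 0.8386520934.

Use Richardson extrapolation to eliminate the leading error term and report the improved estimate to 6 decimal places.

0.843216

r = 1, so 2^r = 2.
Numerator 2×A(h/2) − A(h) = 2×0.8386520934 − 0.8340879232 = 0.8432162636
Denominator 2 − 1 = 1.
R = 0.8432162636/1 = 0.8432162636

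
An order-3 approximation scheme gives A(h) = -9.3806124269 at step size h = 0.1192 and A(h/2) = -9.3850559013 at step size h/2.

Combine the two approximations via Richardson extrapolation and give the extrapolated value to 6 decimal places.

-9.385691

With r = 3 the leading error scales as h^3, so the weight is 2^3 = 8.
Top: 8(-9.3850559013) − (-9.3806124269) = -65.6998347835
Divide by 2^3 − 1 = 7.
So the Richardson estimate is -9.3856906834.
Shift from A(h/2): −0.0006347821.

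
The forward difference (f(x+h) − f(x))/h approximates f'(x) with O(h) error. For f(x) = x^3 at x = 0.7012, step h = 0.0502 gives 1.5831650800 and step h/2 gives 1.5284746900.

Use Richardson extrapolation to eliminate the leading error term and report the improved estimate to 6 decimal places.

Leading term ∝ h^1; use weight 2 = 2^1.
2^1·A(h/2) = 3.0569493800; minus A(h) gives 1.4737843000.
1.4737843000 ÷ 1 = 1.4737843000

1.473784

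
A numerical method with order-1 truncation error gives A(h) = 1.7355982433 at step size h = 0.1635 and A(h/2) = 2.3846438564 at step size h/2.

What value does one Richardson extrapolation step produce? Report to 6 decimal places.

3.033689

Order 1 gives 2^r = 2 and 2^r − 1 = 1.
A(h/2) − A(h) = 2.3846438564 − 1.7355982433 = 0.6490456131
Correction (A(h/2) − A(h))/(2 − 1) = 0.6490456131/1 = 0.6490456131
R = A(h/2) + (A(h/2) − A(h))/1 = 2.3846438564 + 0.6490456131 = 3.0336894695
Shift from A(h/2): +0.6490456131.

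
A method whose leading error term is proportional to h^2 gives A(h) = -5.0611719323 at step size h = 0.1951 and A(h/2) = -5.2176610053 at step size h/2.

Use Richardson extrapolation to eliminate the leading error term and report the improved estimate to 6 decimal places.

-5.269824

r = 2: numerator weight 4, denominator 3.
Top: 4(-5.2176610053) − (-5.0611719323) = -15.8094720889
Divide by 2^2 − 1 = 3.
R = (-15.8094720889)/3 = -5.2698240296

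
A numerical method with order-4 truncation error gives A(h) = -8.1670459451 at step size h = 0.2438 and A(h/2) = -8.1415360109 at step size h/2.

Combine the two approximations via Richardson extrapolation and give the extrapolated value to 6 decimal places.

Leading term ∝ h^4; use weight 16 = 2^4.
16·(-8.1415360109) − (-8.1670459451) = -122.0975302293
Divide by 2^4 − 1 = 15.
Extrapolated: (-122.0975302293) / 15 = -8.1398353486
Gap between inputs: 2.551e-02; correction applied: +0.0017006623.

-8.139835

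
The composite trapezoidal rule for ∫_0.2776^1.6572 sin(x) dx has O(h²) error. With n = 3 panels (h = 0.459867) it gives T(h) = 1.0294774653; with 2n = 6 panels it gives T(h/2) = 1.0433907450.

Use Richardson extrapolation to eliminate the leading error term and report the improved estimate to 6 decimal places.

1.048029

Order 2 gives 2^r = 4 and 2^r − 1 = 3.
4×1.0433907450 = 4.1735629800; subtract 1.0294774653 → 3.1440855147
Denominator 4 − 1 = 3.
So the Richardson estimate is 1.0480285049.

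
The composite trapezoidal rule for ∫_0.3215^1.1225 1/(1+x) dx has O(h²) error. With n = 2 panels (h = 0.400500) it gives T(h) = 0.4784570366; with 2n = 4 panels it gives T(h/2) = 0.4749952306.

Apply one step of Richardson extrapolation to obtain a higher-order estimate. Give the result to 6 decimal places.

Leading term ∝ h^2; use weight 4 = 2^2.
A(h/2) − A(h) = 0.4749952306 − 0.4784570366 = -0.0034618060
Divide by 2^2 − 1 = 3: (-0.0034618060)/3 = -0.0011539353
R = A(h/2) + (A(h/2) − A(h))/3 = 0.4749952306 − 0.0011539353 = 0.4738412953
Gap between inputs: 3.462e-03; correction applied: −0.0011539353.

0.473841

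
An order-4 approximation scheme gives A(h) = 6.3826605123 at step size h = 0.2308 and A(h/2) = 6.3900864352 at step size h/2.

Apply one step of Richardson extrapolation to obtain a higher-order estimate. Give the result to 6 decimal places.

6.390581

r = 4: numerator weight 16, denominator 15.
Top: 16(6.3900864352) − (6.3826605123) = 95.8587224509
Denominator 16 − 1 = 15.
R = 95.8587224509/15 = 6.3905814967
Shift from A(h/2): +0.0004950615.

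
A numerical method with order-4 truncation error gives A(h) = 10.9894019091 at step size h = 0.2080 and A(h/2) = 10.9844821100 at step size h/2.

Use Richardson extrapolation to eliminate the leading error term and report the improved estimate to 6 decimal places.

Method order is 4; weight 2^4 = 16.
Weighted: 175.7517137600 − 10.9894019091 = 164.7623118509
Denominator 16 − 1 = 15.
Result: 10.9841541234
Correction |R − A(h/2)| = 3.280e-04; gap |A(h/2) − A(h)| = 4.920e-03.

10.984154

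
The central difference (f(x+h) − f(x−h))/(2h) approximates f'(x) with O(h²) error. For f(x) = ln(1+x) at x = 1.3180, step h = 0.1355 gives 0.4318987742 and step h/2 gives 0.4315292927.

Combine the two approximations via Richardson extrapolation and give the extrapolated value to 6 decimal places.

0.431406

r = 2, so 2^r = 4.
4·0.4315292927 = 1.7261171708; subtract 0.4318987742 → 1.2942183966
Extrapolated: 1.2942183966 / 3 = 0.4314061322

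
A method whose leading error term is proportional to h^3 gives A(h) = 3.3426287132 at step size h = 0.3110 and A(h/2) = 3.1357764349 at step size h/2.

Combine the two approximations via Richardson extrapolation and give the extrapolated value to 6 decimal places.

3.106226

Method order is 3; weight 2^3 = 8.
2^3*A(h/2) = 25.0862114792; minus A(h) gives 21.7435827660.
R = 21.7435827660/7 = 3.1062261094
Shift from A(h/2): −0.0295503255.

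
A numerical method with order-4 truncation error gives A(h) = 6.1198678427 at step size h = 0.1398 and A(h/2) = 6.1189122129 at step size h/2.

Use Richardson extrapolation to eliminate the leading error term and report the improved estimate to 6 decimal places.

6.118849

r = 4, so 2^r = 16.
2^4×A(h/2) = 97.9025954064; minus A(h) gives 91.7827275637.
Extrapolated: 91.7827275637 / 15 = 6.1188485042
Shift from A(h/2): −0.0000637087.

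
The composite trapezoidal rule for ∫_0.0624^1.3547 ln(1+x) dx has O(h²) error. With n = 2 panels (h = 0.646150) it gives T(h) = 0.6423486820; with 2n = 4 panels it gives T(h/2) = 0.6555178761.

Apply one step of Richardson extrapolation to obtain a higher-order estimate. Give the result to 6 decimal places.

0.659908

With r = 2 the leading error scales as h^2, so the weight is 2^2 = 4.
4*0.6555178761 = 2.6220715044; subtract 0.6423486820 → 1.9797228224
Denominator 4 − 1 = 3.
Result: 0.6599076075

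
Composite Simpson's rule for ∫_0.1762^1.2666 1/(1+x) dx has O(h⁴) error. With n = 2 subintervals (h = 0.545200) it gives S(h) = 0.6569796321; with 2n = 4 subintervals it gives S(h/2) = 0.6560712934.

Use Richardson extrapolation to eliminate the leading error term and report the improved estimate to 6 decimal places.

Leading term ∝ h^4; use weight 16 = 2^4.
2^4*A(h/2) = 10.4971406944; minus A(h) gives 9.8401610623.
R = 9.8401610623/15 = 0.6560107375
Shift from A(h/2): −0.0000605559.

0.656011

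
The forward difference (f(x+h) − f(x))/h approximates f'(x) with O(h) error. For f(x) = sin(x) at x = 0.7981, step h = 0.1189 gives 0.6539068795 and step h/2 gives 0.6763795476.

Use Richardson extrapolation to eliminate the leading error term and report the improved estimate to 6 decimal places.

0.698852

Method order is 1; weight 2^1 = 2.
A(h/2) − A(h) = 0.6763795476 − 0.6539068795 = 0.0224726681
Divide by 2^1 − 1 = 1: 0.0224726681/1 = 0.0224726681
R = A(h/2) + (A(h/2) − A(h))/1 = 0.6763795476 + 0.0224726681 = 0.6988522157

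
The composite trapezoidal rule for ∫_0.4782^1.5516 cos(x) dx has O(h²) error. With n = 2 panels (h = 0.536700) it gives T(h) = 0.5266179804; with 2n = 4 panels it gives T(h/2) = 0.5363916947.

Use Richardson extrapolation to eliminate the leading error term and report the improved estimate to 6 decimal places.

Method order is 2; weight 2^2 = 4.
Numerator 4*A(h/2) − A(h) = 4*0.5363916947 − 0.5266179804 = 1.6189487984
Extrapolated: 1.6189487984 / 3 = 0.5396495995

0.539650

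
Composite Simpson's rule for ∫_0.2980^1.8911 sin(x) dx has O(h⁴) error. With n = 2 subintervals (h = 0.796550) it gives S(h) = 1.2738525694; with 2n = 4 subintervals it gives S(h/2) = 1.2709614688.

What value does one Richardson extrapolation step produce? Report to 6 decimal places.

1.270769

r = 4: numerator weight 16, denominator 15.
Weighted: 20.3353835008 − 1.2738525694 = 19.0615309314
Denominator 16 − 1 = 15.
Extrapolated: 19.0615309314 / 15 = 1.2707687288
Shift from A(h/2): −0.0001927400.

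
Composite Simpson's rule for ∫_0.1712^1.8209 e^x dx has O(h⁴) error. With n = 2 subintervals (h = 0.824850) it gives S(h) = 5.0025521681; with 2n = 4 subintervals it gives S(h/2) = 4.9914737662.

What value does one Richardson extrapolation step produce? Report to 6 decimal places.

4.990735

r = 4, so 2^r = 16.
16·4.9914737662 = 79.8635802592; subtract 5.0025521681 → 74.8610280911
Divide by 2^4 − 1 = 15.
Result: 4.9907352061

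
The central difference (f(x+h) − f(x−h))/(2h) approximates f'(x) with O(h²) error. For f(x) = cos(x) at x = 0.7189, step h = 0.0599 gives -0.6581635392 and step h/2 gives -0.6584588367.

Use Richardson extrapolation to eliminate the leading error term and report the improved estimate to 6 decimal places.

-0.658557

r = 2, so 2^r = 4.
4·(-0.6584588367) = -2.6338353468; (-2.6338353468) − (-0.6581635392) = -1.9756718076
Denominator 4 − 1 = 3.
(4·(-0.6584588367) − (-0.6581635392))/(4 − 1) = -0.6585572692
Shift from A(h/2): −0.0000984325.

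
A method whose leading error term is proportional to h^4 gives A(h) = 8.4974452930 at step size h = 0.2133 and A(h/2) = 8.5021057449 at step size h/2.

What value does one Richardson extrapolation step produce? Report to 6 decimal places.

8.502416

Order 4 gives 2^r = 16 and 2^r − 1 = 15.
Difference of the inputs: 8.5021057449 − 8.4974452930 = 0.0046604519
Divide by 2^4 − 1 = 15: 0.0046604519/15 = 0.0003106968
R = A(h/2) + (A(h/2) − A(h))/15 = 8.5021057449 + 0.0003106968 = 8.5024164417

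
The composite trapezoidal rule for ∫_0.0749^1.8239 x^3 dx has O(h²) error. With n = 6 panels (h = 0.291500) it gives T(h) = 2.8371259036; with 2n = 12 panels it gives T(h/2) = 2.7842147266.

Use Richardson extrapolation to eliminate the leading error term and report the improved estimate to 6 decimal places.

The method has order 2: 2^2 = 4.
4×2.7842147266 = 11.1368589064; 11.1368589064 − 2.8371259036 = 8.2997330028
R = 8.2997330028/3 = 2.7665776676
Correction |R − A(h/2)| = 1.764e-02; gap |A(h/2) − A(h)| = 5.291e-02.

2.766578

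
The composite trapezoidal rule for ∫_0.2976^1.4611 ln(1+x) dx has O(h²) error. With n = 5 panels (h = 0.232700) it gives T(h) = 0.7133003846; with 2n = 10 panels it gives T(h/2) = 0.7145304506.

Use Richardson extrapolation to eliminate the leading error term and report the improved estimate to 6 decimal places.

Order 2 gives 2^r = 4 and 2^r − 1 = 3.
Weighted: 2.8581218024 − 0.7133003846 = 2.1448214178
Divide by 2^2 − 1 = 3.
(4·0.7145304506 − 0.7133003846)/(4 − 1) = 0.7149404726
Gap between inputs: 1.230e-03; correction applied: +0.0004100220.

0.714940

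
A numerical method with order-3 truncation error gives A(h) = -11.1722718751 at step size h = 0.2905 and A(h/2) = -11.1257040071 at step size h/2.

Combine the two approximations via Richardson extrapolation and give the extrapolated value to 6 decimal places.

-11.119051

Method order is 3; weight 2^3 = 8.
8·(-11.1257040071) − (-11.1722718751) = -77.8333601817
R = (-77.8333601817)/7 = -11.1190514545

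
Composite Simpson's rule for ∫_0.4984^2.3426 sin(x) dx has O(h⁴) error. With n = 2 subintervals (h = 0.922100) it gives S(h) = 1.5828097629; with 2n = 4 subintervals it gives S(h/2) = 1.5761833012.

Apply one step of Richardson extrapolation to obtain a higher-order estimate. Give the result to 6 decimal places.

Method order is 4; weight 2^4 = 16.
2^4 × A(h/2) = 25.2189328192; minus A(h) gives 23.6361230563.
(16 × 1.5761833012 − 1.5828097629)/(16 − 1) = 1.5757415371
Shift from A(h/2): −0.0004417641.

1.575742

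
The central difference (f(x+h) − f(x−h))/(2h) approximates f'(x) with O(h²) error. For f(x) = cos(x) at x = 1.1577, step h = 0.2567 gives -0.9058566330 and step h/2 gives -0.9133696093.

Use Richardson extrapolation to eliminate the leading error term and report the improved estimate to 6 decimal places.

-0.915874

r = 2, so 2^r = 4.
A(h/2) − A(h) = -0.9133696093 − (-0.9058566330) = -0.0075129763
Correction (A(h/2) − A(h))/(4 − 1) = (-0.0075129763)/3 = -0.0025043254
R = -0.9133696093 − 0.0025043254 = -0.9158739347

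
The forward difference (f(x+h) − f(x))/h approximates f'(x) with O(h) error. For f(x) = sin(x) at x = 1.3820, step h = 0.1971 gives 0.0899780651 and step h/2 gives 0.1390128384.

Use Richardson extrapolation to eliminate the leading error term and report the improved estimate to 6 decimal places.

0.188048

r = 1, so 2^r = 2.
2^1·A(h/2) = 0.2780256768; minus A(h) gives 0.1880476117.
Extrapolated: 0.1880476117 / 1 = 0.1880476117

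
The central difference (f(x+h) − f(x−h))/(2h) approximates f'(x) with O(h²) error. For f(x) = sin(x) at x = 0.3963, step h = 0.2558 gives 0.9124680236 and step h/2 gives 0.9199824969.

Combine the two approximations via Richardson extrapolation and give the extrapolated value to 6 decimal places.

r = 2, so 2^r = 4.
Top: 4(0.9199824969) − (0.9124680236) = 2.7674619640
(4 × 0.9199824969 − 0.9124680236)/(4 − 1) = 0.9224873213
Gap between inputs: 7.514e-03; correction applied: +0.0025048244.

0.922487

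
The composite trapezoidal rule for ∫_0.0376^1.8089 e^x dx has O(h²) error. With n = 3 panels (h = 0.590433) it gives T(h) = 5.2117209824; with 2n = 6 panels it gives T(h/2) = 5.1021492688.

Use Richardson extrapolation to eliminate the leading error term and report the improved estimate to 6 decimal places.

Leading term ∝ h^2; use weight 4 = 2^2.
Top: 4(5.1021492688) − (5.2117209824) = 15.1968760928
Denominator 4 − 1 = 3.
Result: 5.0656253643
Gap between inputs: 1.096e-01; correction applied: −0.0365239045.

5.065625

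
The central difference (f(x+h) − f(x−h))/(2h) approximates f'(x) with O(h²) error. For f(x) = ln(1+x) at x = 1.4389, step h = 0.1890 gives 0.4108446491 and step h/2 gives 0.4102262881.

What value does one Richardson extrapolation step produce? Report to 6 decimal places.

0.410020

r = 2: numerator weight 4, denominator 3.
Top: 4(0.4102262881) − (0.4108446491) = 1.2300605033
R = 1.2300605033/3 = 0.4100201678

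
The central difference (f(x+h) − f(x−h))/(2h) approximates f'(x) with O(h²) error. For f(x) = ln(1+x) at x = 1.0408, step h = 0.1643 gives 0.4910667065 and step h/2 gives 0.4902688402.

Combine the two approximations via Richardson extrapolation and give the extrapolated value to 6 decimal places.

The method has order 2: 2^2 = 4.
2^2×A(h/2) = 1.9610753608; minus A(h) gives 1.4700086543.
Divide by 2^2 − 1 = 3.
1.4700086543 ÷ 3 = 0.4900028848

0.490003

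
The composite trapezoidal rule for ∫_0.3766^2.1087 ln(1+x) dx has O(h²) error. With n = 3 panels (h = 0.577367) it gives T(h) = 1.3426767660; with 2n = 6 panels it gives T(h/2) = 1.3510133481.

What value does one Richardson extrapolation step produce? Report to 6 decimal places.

1.353792

The method has order 2: 2^2 = 4.
Top: 4(1.3510133481) − (1.3426767660) = 4.0613766264
R = 4.0613766264/3 = 1.3537922088
Shift from A(h/2): +0.0027788607.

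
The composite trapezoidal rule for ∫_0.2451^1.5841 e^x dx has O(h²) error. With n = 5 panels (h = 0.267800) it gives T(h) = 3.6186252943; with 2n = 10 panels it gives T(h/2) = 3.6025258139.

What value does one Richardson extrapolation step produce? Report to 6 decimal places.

3.597159

r = 2, so 2^r = 4.
4*3.6025258139 − 3.6186252943 = 10.7914779613
Denominator 4 − 1 = 3.
R = 10.7914779613/3 = 3.5971593204
Gap between inputs: 1.610e-02; correction applied: −0.0053664935.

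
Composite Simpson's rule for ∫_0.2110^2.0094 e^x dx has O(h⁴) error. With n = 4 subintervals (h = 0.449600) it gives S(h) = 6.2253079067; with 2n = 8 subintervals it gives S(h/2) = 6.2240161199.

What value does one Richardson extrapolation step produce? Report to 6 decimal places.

6.223930

Order 4 gives 2^r = 16 and 2^r − 1 = 15.
Weighted: 99.5842579184 − 6.2253079067 = 93.3589500117
Divide by 2^4 − 1 = 15.
93.3589500117 ÷ 15 = 6.2239300008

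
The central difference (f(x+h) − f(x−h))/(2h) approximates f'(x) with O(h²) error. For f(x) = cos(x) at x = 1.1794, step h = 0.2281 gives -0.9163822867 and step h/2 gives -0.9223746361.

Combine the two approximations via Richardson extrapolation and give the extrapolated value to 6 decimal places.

-0.924372

Method order is 2; weight 2^2 = 4.
Numerator 4·A(h/2) − A(h) = 4·(-0.9223746361) − (-0.9163822867) = -2.7731162577
Denominator 4 − 1 = 3.
So the Richardson estimate is -0.9243720859.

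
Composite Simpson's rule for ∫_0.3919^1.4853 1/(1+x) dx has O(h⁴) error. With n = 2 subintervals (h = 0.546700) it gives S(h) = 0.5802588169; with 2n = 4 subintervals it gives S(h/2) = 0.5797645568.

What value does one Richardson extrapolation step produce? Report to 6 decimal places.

0.579732

r = 4, so 2^r = 16.
Difference of the inputs: 0.5797645568 − 0.5802588169 = -0.0004942601
Divide by 2^4 − 1 = 15: (-0.0004942601)/15 = -0.0000329507
R = A(h/2) + (A(h/2) − A(h))/15 = 0.5797645568 − 0.0000329507 = 0.5797316061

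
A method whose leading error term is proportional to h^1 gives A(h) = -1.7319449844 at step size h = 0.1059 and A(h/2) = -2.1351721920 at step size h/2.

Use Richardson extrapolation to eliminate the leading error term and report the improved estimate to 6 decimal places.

Method order is 1; weight 2^1 = 2.
2 × (-2.1351721920) = -4.2703443840; (-4.2703443840) − (-1.7319449844) = -2.5383993996
(2 × (-2.1351721920) − (-1.7319449844))/(2 − 1) = -2.5383993996
Shift from A(h/2): −0.4032272076.

-2.538399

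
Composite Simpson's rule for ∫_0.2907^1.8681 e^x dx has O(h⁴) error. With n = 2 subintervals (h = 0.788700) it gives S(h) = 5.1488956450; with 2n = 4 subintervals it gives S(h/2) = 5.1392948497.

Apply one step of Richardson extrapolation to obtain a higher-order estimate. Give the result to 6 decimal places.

5.138655

Order 4 gives 2^r = 16 and 2^r − 1 = 15.
16×5.1392948497 = 82.2287175952; subtract 5.1488956450 → 77.0798219502
R = 77.0798219502/15 = 5.1386547967
Correction |R − A(h/2)| = 6.401e-04; gap |A(h/2) − A(h)| = 9.601e-03.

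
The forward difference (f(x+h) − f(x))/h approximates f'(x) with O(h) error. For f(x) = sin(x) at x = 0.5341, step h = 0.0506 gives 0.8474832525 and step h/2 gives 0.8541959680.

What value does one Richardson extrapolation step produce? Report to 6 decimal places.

The method has order 1: 2^1 = 2.
Numerator 2×A(h/2) − A(h) = 2×0.8541959680 − 0.8474832525 = 0.8609086835
Denominator 2 − 1 = 1.
(2×0.8541959680 − 0.8474832525)/(2 − 1) = 0.8609086835

0.860909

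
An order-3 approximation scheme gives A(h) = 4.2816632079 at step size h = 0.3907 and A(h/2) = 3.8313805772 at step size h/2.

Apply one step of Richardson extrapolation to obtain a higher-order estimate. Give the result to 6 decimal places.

3.767054

Order 3 gives 2^r = 8 and 2^r − 1 = 7.
Difference of the inputs: 3.8313805772 − 4.2816632079 = -0.4502826307
Correction (A(h/2) − A(h))/(8 − 1) = (-0.4502826307)/7 = -0.0643260901
R = A(h/2) + (A(h/2) − A(h))/7 = 3.8313805772 − 0.0643260901 = 3.7670544871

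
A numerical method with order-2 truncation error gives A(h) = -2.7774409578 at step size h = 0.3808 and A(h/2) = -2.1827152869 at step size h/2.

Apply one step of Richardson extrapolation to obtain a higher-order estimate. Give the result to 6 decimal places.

-1.984473

r = 2: numerator weight 4, denominator 3.
Top: 4(-2.1827152869) − (-2.7774409578) = -5.9534201898
R = (-5.9534201898)/3 = -1.9844733966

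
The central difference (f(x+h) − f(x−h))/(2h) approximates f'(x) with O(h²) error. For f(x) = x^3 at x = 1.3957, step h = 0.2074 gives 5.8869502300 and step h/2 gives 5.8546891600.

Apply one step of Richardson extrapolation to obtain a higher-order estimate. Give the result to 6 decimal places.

5.843935

Order 2 gives 2^r = 4 and 2^r − 1 = 3.
4·5.8546891600 = 23.4187566400; 23.4187566400 − 5.8869502300 = 17.5318064100
Divide by 2^2 − 1 = 3.
(4·5.8546891600 − 5.8869502300)/(4 − 1) = 5.8439354700
Shift from A(h/2): −0.0107536900.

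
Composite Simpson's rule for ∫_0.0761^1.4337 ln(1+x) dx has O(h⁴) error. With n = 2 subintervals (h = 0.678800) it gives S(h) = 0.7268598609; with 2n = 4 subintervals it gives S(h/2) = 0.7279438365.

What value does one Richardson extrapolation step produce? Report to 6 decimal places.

Leading term ∝ h^4; use weight 16 = 2^4.
2^4 × A(h/2) = 11.6471013840; minus A(h) gives 10.9202415231.
R = 10.9202415231/15 = 0.7280161015
Shift from A(h/2): +0.0000722650.

0.728016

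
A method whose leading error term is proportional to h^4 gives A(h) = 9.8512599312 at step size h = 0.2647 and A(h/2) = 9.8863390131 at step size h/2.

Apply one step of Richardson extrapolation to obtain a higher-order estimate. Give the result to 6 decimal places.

r = 4, so 2^r = 16.
16*9.8863390131 = 158.1814242096; 158.1814242096 − 9.8512599312 = 148.3301642784
Extrapolated: 148.3301642784 / 15 = 9.8886776186

9.888678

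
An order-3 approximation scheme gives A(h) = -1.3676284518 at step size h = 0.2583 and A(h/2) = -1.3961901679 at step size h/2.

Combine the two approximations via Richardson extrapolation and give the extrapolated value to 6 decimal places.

The method has order 3: 2^3 = 8.
A(h/2) − A(h) = -1.3961901679 − (-1.3676284518) = -0.0285617161
Divide by 2^3 − 1 = 7: (-0.0285617161)/7 = -0.0040802452
R = A(h/2) + (A(h/2) − A(h))/7 = -1.3961901679 − 0.0040802452 = -1.4002704131

-1.400270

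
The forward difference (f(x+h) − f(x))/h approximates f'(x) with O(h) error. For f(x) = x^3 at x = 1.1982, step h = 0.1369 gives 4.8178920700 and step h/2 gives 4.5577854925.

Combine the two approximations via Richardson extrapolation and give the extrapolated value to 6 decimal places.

Method order is 1; weight 2^1 = 2.
2*4.5577854925 = 9.1155709850; 9.1155709850 − 4.8178920700 = 4.2976789150
Denominator 2 − 1 = 1.
Result: 4.2976789150

4.297679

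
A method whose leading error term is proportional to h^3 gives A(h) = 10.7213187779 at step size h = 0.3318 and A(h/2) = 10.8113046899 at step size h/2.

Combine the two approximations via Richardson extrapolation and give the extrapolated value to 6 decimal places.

Method order is 3; weight 2^3 = 8.
Weighted: 86.4904375192 − 10.7213187779 = 75.7691187413
Divide by 2^3 − 1 = 7.
So the Richardson estimate is 10.8241598202.

10.824160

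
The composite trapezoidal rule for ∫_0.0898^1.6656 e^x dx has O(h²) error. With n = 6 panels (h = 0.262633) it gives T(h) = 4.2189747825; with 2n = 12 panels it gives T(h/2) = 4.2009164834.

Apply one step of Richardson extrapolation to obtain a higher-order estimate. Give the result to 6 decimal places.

4.194897

Method order is 2; weight 2^2 = 4.
4*4.2009164834 = 16.8036659336; subtract 4.2189747825 → 12.5846911511
Denominator 4 − 1 = 3.
Extrapolated: 12.5846911511 / 3 = 4.1948970504
Shift from A(h/2): −0.0060194330.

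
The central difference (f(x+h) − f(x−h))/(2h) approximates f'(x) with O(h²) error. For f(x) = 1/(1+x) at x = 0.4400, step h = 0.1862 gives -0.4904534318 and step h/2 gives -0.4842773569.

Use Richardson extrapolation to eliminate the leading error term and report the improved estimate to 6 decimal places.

-0.482219

r = 2, so 2^r = 4.
4*(-0.4842773569) = -1.9371094276; subtract (-0.4904534318) → -1.4466559958
(-1.4466559958) ÷ 3 = -0.4822186653
Gap between inputs: 6.176e-03; correction applied: +0.0020586916.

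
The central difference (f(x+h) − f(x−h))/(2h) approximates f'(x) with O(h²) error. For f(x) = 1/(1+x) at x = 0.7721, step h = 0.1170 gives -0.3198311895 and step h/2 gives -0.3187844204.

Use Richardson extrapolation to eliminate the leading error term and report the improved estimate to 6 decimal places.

Error is O(h^2); halving h shrinks it by 2^2 = 4.
4·(-0.3187844204) − (-0.3198311895) = -0.9553064921
Divide by 2^2 − 1 = 3.
Extrapolated: (-0.9553064921) / 3 = -0.3184354974

-0.318435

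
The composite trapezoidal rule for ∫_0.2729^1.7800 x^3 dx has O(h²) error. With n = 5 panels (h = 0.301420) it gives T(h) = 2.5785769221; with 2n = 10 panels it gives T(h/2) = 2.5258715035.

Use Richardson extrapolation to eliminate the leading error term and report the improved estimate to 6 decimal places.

Order 2 gives 2^r = 4 and 2^r − 1 = 3.
4*2.5258715035 = 10.1034860140; subtract 2.5785769221 → 7.5249090919
Divide by 2^2 − 1 = 3.
7.5249090919 ÷ 3 = 2.5083030306
Gap between inputs: 5.271e-02; correction applied: −0.0175684729.

2.508303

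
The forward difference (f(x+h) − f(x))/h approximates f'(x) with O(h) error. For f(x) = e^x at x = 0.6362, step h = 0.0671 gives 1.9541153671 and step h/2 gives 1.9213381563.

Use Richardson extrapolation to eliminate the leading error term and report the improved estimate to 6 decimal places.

r = 1, so 2^r = 2.
2^1*A(h/2) = 3.8426763126; minus A(h) gives 1.8885609455.
Divide by 2^1 − 1 = 1.
1.8885609455 ÷ 1 = 1.8885609455
Correction |R − A(h/2)| = 3.278e-02; gap |A(h/2) − A(h)| = 3.278e-02.

1.888561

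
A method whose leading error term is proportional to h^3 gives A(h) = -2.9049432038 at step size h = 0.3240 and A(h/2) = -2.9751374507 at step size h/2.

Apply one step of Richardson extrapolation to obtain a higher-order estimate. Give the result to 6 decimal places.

With r = 3 the leading error scales as h^3, so the weight is 2^3 = 8.
Top: 8(-2.9751374507) − (-2.9049432038) = -20.8961564018
Denominator 8 − 1 = 7.
(-20.8961564018) ÷ 7 = -2.9851652003

-2.985165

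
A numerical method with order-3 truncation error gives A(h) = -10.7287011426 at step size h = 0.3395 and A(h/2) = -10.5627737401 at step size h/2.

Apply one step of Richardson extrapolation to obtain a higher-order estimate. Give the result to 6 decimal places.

r = 3, so 2^r = 8.
8*(-10.5627737401) = -84.5021899208; subtract (-10.7287011426) → -73.7734887782
R = (-73.7734887782)/7 = -10.5390698255
Correction |R − A(h/2)| = 2.370e-02; gap |A(h/2) − A(h)| = 1.659e-01.

-10.539070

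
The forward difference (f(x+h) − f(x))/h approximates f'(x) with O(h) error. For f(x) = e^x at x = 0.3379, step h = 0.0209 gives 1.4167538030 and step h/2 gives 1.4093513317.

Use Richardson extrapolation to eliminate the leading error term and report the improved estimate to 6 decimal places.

1.401949

The method has order 1: 2^1 = 2.
2^1 × A(h/2) = 2.8187026634; minus A(h) gives 1.4019488604.
Divide by 2^1 − 1 = 1.
So the Richardson estimate is 1.4019488604.
Gap between inputs: 7.402e-03; correction applied: −0.0074024713.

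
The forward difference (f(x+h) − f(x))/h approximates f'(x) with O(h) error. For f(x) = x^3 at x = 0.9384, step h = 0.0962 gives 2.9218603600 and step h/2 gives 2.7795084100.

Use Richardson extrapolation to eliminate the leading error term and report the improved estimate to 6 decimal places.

r = 1: numerator weight 2, denominator 1.
2 × 2.7795084100 − 2.9218603600 = 2.6371564600
R = 2.6371564600/1 = 2.6371564600

2.637156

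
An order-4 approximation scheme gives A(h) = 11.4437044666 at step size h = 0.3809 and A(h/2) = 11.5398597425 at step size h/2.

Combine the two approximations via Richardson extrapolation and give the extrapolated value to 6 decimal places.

r = 4: numerator weight 16, denominator 15.
16·11.5398597425 − 11.4437044666 = 173.1940514134
Divide by 2^4 − 1 = 15.
So the Richardson estimate is 11.5462700942.
Gap between inputs: 9.616e-02; correction applied: +0.0064103517.

11.546270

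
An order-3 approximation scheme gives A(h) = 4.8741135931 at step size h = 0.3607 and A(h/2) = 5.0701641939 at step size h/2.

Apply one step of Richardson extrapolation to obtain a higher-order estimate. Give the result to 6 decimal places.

5.098171

Method order is 3; weight 2^3 = 8.
Top: 8(5.0701641939) − (4.8741135931) = 35.6871999581
Divide by 2^3 − 1 = 7.
Extrapolated: 35.6871999581 / 7 = 5.0981714226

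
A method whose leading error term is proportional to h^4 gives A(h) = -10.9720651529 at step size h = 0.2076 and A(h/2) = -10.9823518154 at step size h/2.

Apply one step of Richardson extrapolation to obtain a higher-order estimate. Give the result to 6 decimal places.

Error is O(h^4); halving h shrinks it by 2^4 = 16.
Difference of the inputs: -10.9823518154 − (-10.9720651529) = -0.0102866625
Correction (A(h/2) − A(h))/(16 − 1) = (-0.0102866625)/15 = -0.0006857775
R = A(h/2) + (A(h/2) − A(h))/15 = -10.9823518154 − 0.0006857775 = -10.9830375929
Shift from A(h/2): −0.0006857775.

-10.983038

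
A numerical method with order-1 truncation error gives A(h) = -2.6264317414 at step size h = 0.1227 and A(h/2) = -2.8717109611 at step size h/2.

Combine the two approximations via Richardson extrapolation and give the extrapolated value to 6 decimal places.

-3.116990

r = 1, so 2^r = 2.
2×(-2.8717109611) = -5.7434219222; subtract (-2.6264317414) → -3.1169901808
(-3.1169901808) ÷ 1 = -3.1169901808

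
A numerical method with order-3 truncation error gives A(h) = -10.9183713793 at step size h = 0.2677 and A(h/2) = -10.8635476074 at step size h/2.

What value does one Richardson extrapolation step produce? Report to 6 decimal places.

-10.855716

Leading term ∝ h^3; use weight 8 = 2^3.
Numerator 8*A(h/2) − A(h) = 8*(-10.8635476074) − (-10.9183713793) = -75.9900094799
Divide by 2^3 − 1 = 7.
(-75.9900094799) ÷ 7 = -10.8557156400
Shift from A(h/2): +0.0078319674.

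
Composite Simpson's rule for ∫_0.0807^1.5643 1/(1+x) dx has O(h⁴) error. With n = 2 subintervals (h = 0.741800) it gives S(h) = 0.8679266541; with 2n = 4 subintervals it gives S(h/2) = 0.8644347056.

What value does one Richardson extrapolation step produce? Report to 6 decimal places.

r = 4, so 2^r = 16.
Top: 16(0.8644347056) − (0.8679266541) = 12.9630286355
(16 × 0.8644347056 − 0.8679266541)/(16 − 1) = 0.8642019090

0.864202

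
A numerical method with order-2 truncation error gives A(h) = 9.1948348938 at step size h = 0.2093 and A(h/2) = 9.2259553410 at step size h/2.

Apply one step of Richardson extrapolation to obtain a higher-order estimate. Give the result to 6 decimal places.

Order 2 gives 2^r = 4 and 2^r − 1 = 3.
Numerator 4 × A(h/2) − A(h) = 4 × 9.2259553410 − 9.1948348938 = 27.7089864702
27.7089864702 ÷ 3 = 9.2363288234
Gap between inputs: 3.112e-02; correction applied: +0.0103734824.

9.236329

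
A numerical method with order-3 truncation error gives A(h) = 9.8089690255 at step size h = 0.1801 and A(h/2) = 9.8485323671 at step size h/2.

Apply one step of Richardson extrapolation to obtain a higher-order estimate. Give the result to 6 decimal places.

9.854184

Method order is 3; weight 2^3 = 8.
8×9.8485323671 = 78.7882589368; 78.7882589368 − 9.8089690255 = 68.9792899113
Extrapolated: 68.9792899113 / 7 = 9.8541842730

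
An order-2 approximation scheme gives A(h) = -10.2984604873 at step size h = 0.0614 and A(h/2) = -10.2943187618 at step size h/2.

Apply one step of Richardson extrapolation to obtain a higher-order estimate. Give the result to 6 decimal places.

r = 2: numerator weight 4, denominator 3.
2^2*A(h/2) = -41.1772750472; minus A(h) gives -30.8788145599.
Divide by 2^2 − 1 = 3.
So the Richardson estimate is -10.2929381866.
Shift from A(h/2): +0.0013805752.

-10.292938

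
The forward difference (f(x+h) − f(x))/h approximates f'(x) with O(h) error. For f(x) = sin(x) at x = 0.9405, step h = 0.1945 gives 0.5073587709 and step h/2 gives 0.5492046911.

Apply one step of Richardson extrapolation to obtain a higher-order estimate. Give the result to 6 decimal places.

r = 1, so 2^r = 2.
Difference of the inputs: 0.5492046911 − 0.5073587709 = 0.0418459202
Correction (A(h/2) − A(h))/(2 − 1) = 0.0418459202/1 = 0.0418459202
R = A(h/2) + (A(h/2) − A(h))/1 = 0.5492046911 + 0.0418459202 = 0.5910506113
Correction |R − A(h/2)| = 4.185e-02; gap |A(h/2) − A(h)| = 4.185e-02.

0.591051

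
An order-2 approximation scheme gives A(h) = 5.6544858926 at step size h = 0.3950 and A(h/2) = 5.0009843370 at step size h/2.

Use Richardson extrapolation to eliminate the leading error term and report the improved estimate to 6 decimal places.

Order 2 gives 2^r = 4 and 2^r − 1 = 3.
Difference of the inputs: 5.0009843370 − 5.6544858926 = -0.6535015556
Divide by 2^2 − 1 = 3: (-0.6535015556)/3 = -0.2178338519
R = 5.0009843370 − 0.2178338519 = 4.7831504851
Correction |R − A(h/2)| = 2.178e-01; gap |A(h/2) − A(h)| = 6.535e-01.

4.783150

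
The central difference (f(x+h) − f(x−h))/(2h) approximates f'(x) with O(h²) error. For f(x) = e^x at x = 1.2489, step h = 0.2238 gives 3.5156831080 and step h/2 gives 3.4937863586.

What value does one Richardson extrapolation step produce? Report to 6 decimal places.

Method order is 2; weight 2^2 = 4.
2^2 × A(h/2) = 13.9751454344; minus A(h) gives 10.4594623264.
Divide by 2^2 − 1 = 3.
Result: 3.4864874421
Correction |R − A(h/2)| = 7.299e-03; gap |A(h/2) − A(h)| = 2.190e-02.

3.486487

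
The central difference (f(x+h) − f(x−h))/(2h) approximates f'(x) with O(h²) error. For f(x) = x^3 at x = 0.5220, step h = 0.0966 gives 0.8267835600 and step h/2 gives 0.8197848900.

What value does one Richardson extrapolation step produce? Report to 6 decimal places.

Method order is 2; weight 2^2 = 4.
Weighted: 3.2791395600 − 0.8267835600 = 2.4523560000
Denominator 4 − 1 = 3.
Extrapolated: 2.4523560000 / 3 = 0.8174520000
Correction |R − A(h/2)| = 2.333e-03; gap |A(h/2) − A(h)| = 6.999e-03.

0.817452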